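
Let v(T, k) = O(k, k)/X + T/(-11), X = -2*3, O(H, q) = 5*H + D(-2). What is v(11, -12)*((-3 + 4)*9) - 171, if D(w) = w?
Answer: -87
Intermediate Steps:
O(H, q) = -2 + 5*H (O(H, q) = 5*H - 2 = -2 + 5*H)
X = -6
v(T, k) = 1/3 - 5*k/6 - T/11 (v(T, k) = (-2 + 5*k)/(-6) + T/(-11) = (-2 + 5*k)*(-1/6) + T*(-1/11) = (1/3 - 5*k/6) - T/11 = 1/3 - 5*k/6 - T/11)
v(11, -12)*((-3 + 4)*9) - 171 = (1/3 - 5/6*(-12) - 1/11*11)*((-3 + 4)*9) - 171 = (1/3 + 10 - 1)*(1*9) - 171 = (28/3)*9 - 171 = 84 - 171 = -87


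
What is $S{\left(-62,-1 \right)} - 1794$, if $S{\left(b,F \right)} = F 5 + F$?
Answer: $-1800$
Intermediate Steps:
$S{\left(b,F \right)} = 6 F$ ($S{\left(b,F \right)} = 5 F + F = 6 F$)
$S{\left(-62,-1 \right)} - 1794 = 6 \left(-1\right) - 1794 = -6 - 1794 = -1800$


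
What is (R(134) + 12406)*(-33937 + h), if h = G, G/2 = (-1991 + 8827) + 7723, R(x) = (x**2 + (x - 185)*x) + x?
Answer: -114027178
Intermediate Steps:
R(x) = x + x**2 + x*(-185 + x) (R(x) = (x**2 + (-185 + x)*x) + x = (x**2 + x*(-185 + x)) + x = x + x**2 + x*(-185 + x))
G = 29118 (G = 2*((-1991 + 8827) + 7723) = 2*(6836 + 7723) = 2*14559 = 29118)
h = 29118
(R(134) + 12406)*(-33937 + h) = (2*134*(-92 + 134) + 12406)*(-33937 + 29118) = (2*134*42 + 12406)*(-4819) = (11256 + 12406)*(-4819) = 23662*(-4819) = -114027178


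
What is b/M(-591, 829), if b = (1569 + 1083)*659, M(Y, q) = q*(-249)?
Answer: -582556/68807 ≈ -8.4665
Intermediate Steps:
M(Y, q) = -249*q
b = 1747668 (b = 2652*659 = 1747668)
b/M(-591, 829) = 1747668/((-249*829)) = 1747668/(-206421) = 1747668*(-1/206421) = -582556/68807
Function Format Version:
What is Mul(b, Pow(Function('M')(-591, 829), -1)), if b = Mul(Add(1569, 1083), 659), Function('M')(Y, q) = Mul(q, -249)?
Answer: Rational(-582556, 68807) ≈ -8.4665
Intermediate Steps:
Function('M')(Y, q) = Mul(-249, q)
b = 1747668 (b = Mul(2652, 659) = 1747668)
Mul(b, Pow(Function('M')(-591, 829), -1)) = Mul(1747668, Pow(Mul(-249, 829), -1)) = Mul(1747668, Pow(-206421, -1)) = Mul(1747668, Rational(-1, 206421)) = Rational(-582556, 68807)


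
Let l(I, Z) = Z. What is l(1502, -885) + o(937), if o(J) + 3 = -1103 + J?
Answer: -1054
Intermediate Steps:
o(J) = -1106 + J (o(J) = -3 + (-1103 + J) = -1106 + J)
l(1502, -885) + o(937) = -885 + (-1106 + 937) = -885 - 169 = -1054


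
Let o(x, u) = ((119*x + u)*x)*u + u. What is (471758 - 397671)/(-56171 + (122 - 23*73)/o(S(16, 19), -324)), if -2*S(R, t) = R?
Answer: -27228750588/20644190431 ≈ -1.3190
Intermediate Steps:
S(R, t) = -R/2
o(x, u) = u + u*x*(u + 119*x) (o(x, u) = ((u + 119*x)*x)*u + u = (x*(u + 119*x))*u + u = u*x*(u + 119*x) + u = u + u*x*(u + 119*x))
(471758 - 397671)/(-56171 + (122 - 23*73)/o(S(16, 19), -324)) = (471758 - 397671)/(-56171 + (122 - 23*73)/((-324*(1 + 119*(-1/2*16)**2 - (-162)*16)))) = 74087/(-56171 + (122 - 1679)/((-324*(1 + 119*(-8)**2 - 324*(-8))))) = 74087/(-56171 - 1557*(-1/(324*(1 + 119*64 + 2592)))) = 74087/(-56171 - 1557*(-1/(324*(1 + 7616 + 2592)))) = 74087/(-56171 - 1557/((-324*10209))) = 74087/(-56171 - 1557/(-3307716)) = 74087/(-56171 - 1557*(-1/3307716)) = 74087/(-56171 + 173/367524) = 74087/(-20644190431/367524) = 74087*(-367524/20644190431) = -27228750588/20644190431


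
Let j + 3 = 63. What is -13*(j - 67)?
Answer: 91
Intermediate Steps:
j = 60 (j = -3 + 63 = 60)
-13*(j - 67) = -13*(60 - 67) = -13*(-7) = 91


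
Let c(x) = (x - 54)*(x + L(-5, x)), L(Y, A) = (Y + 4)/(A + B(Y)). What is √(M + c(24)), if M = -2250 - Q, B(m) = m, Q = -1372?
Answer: 2*I*√144077/19 ≈ 39.955*I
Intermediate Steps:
L(Y, A) = (4 + Y)/(A + Y) (L(Y, A) = (Y + 4)/(A + Y) = (4 + Y)/(A + Y))
c(x) = (-54 + x)*(x - 1/(-5 + x)) (c(x) = (x - 54)*(x + (4 - 5)/(x - 5)) = (-54 + x)*(x - 1/(-5 + x)))
M = -878 (M = -2250 - 1*(-1372) = -2250 + 1372 = -878)
√(M + c(24)) = √(-878 + (54 - 1*24 + 24*(-54 + 24)*(-5 + 24))/(-5 + 24)) = √(-878 + (54 - 24 + 24*(-30)*19)/19) = √(-878 + (54 - 24 - 13680)/19) = √(-878 + (1/19)*(-13650)) = √(-878 - 13650/19) = √(-30332/19) = 2*I*√144077/19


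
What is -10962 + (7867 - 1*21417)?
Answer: -24512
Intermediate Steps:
-10962 + (7867 - 1*21417) = -10962 + (7867 - 21417) = -10962 - 13550 = -24512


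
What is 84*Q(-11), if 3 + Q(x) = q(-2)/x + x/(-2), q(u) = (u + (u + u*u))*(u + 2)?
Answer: 210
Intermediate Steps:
q(u) = (2 + u)*(u² + 2*u) (q(u) = (u + (u + u²))*(2 + u) = (u² + 2*u)*(2 + u) = (2 + u)*(u² + 2*u))
Q(x) = -3 - x/2 (Q(x) = -3 + ((-2*(4 + (-2)² + 4*(-2)))/x + x/(-2)) = -3 + ((-2*(4 + 4 - 8))/x + x*(-½)) = -3 + ((-2*0)/x - x/2) = -3 + (0/x - x/2) = -3 + (0 - x/2) = -3 - x/2)
84*Q(-11) = 84*(-3 - ½*(-11)) = 84*(-3 + 11/2) = 84*(5/2) = 210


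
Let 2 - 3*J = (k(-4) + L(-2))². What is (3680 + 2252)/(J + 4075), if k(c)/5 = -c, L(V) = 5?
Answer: 8898/5801 ≈ 1.5339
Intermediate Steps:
k(c) = -5*c (k(c) = 5*(-c) = -5*c)
J = -623/3 (J = ⅔ - (-5*(-4) + 5)²/3 = ⅔ - (20 + 5)²/3 = ⅔ - ⅓*25² = ⅔ - ⅓*625 = ⅔ - 625/3 = -623/3 ≈ -207.67)
(3680 + 2252)/(J + 4075) = (3680 + 2252)/(-623/3 + 4075) = 5932/(11602/3) = 5932*(3/11602) = 8898/5801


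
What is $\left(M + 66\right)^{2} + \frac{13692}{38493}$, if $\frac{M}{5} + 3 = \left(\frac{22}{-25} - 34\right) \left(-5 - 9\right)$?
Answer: $\frac{284713250677}{45825} \approx 6.2131 \cdot 10^{6}$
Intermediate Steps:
$M = \frac{12133}{5}$ ($M = -15 + 5 \left(\frac{22}{-25} - 34\right) \left(-5 - 9\right) = -15 + 5 \left(22 \left(- \frac{1}{25}\right) - 34\right) \left(-14\right) = -15 + 5 \left(- \frac{22}{25} - 34\right) \left(-14\right) = -15 + 5 \left(\left(- \frac{872}{25}\right) \left(-14\right)\right) = -15 + 5 \cdot \frac{12208}{25} = -15 + \frac{12208}{5} = \frac{12133}{5} \approx 2426.6$)
$\left(M + 66\right)^{2} + \frac{13692}{38493} = \left(\frac{12133}{5} + 66\right)^{2} + \frac{13692}{38493} = \left(\frac{12463}{5}\right)^{2} + 13692 \cdot \frac{1}{38493} = \frac{155326369}{25} + \frac{652}{1833} = \frac{284713250677}{45825}$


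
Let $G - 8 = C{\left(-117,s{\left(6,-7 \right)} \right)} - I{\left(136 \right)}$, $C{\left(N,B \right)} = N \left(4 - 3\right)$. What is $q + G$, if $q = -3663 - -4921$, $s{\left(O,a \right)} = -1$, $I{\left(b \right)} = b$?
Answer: $1013$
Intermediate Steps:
$C{\left(N,B \right)} = N$ ($C{\left(N,B \right)} = N 1 = N$)
$G = -245$ ($G = 8 - 253 = -245$)
$q = 1258$ ($q = -3663 + 4921 = 1258$)
$q + G = 1258 - 245 = 1013$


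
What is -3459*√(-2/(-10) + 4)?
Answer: -3459*√105/5 ≈ -7088.8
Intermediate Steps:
-3459*√(-2/(-10) + 4) = -3459*√(-2*(-⅒) + 4) = -3459*√(⅕ + 4) = -3459*√105/5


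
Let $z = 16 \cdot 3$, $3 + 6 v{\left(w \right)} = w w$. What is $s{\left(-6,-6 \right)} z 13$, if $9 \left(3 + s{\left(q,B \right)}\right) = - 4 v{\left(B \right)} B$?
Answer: $7280$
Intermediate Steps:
$v{\left(w \right)} = - \frac{1}{2} + \frac{w^{2}}{6}$ ($v{\left(w \right)} = - \frac{1}{2} + \frac{w w}{6} = - \frac{1}{2} + \frac{w^{2}}{6}$)
$z = 48$
$s{\left(q,B \right)} = -3 + \frac{B \left(2 - \frac{2 B^{2}}{3}\right)}{9}$ ($s{\left(q,B \right)} = -3 + \frac{- 4 \left(- \frac{1}{2} + \frac{B^{2}}{6}\right) B}{9} = -3 + \frac{\left(2 - \frac{2 B^{2}}{3}\right) B}{9} = -3 + \frac{B \left(2 - \frac{2 B^{2}}{3}\right)}{9}$)
$s{\left(-6,-6 \right)} z 13 = \left(-3 - \frac{2 \left(-6\right)^{3}}{27} + \frac{2}{9} \left(-6\right)\right) 48 \cdot 13 = \left(-3 - -16 - \frac{4}{3}\right) 48 \cdot 13 = \left(-3 + 16 - \frac{4}{3}\right) 48 \cdot 13 = \frac{35}{3} \cdot 48 \cdot 13 = 560 \cdot 13 = 7280$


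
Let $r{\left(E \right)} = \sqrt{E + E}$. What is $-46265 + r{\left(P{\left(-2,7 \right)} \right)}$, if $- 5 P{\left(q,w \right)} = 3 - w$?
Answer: $-46265 + \frac{2 \sqrt{10}}{5} \approx -46264.0$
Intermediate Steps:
$P{\left(q,w \right)} = - \frac{3}{5} + \frac{w}{5}$ ($P{\left(q,w \right)} = - \frac{3 - w}{5} = - \frac{3}{5} + \frac{w}{5}$)
$r{\left(E \right)} = \sqrt{2} \sqrt{E}$ ($r{\left(E \right)} = \sqrt{2 E} = \sqrt{2} \sqrt{E}$)
$-46265 + r{\left(P{\left(-2,7 \right)} \right)} = -46265 + \sqrt{2} \sqrt{- \frac{3}{5} + \frac{1}{5} \cdot 7} = -46265 + \sqrt{2} \sqrt{- \frac{3}{5} + \frac{7}{5}} = -46265 + \sqrt{2} \sqrt{\frac{4}{5}} = -46265 + \sqrt{2} \frac{2 \sqrt{5}}{5} = -46265 + \frac{2 \sqrt{10}}{5}$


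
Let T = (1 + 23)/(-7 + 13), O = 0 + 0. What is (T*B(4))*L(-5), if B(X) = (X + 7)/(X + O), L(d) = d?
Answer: -55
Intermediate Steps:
O = 0
T = 4 (T = 24/6 = 24*(⅙) = 4)
B(X) = (7 + X)/X (B(X) = (X + 7)/(X + 0) = (7 + X)/X)
(T*B(4))*L(-5) = (4*((7 + 4)/4))*(-5) = (4*((¼)*11))*(-5) = (4*(11/4))*(-5) = 11*(-5) = -55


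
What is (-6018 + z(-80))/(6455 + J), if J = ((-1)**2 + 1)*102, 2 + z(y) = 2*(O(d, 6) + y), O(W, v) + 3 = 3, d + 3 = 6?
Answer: -6180/6659 ≈ -0.92807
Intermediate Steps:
d = 3 (d = -3 + 6 = 3)
O(W, v) = 0 (O(W, v) = -3 + 3 = 0)
z(y) = -2 + 2*y (z(y) = -2 + 2*(0 + y) = -2 + 2*y)
J = 204 (J = (1 + 1)*102 = 2*102 = 204)
(-6018 + z(-80))/(6455 + J) = (-6018 + (-2 + 2*(-80)))/(6455 + 204) = (-6018 + (-2 - 160))/6659 = (-6018 - 162)*(1/6659) = -6180*1/6659 = -6180/6659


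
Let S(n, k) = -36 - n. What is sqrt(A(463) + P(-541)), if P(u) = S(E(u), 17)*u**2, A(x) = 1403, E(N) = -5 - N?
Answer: I*sqrt(167412129) ≈ 12939.0*I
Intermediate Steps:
P(u) = u**2*(-31 + u) (P(u) = (-36 - (-5 - u))*u**2 = (-36 + (5 + u))*u**2 = (-31 + u)*u**2 = u**2*(-31 + u))
sqrt(A(463) + P(-541)) = sqrt(1403 + (-541)**2*(-31 - 541)) = sqrt(1403 + 292681*(-572)) = sqrt(1403 - 167413532) = sqrt(-167412129) = I*sqrt(167412129)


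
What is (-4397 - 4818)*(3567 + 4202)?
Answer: -71591335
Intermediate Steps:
(-4397 - 4818)*(3567 + 4202) = -9215*7769 = -71591335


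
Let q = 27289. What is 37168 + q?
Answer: 64457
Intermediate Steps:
37168 + q = 37168 + 27289 = 64457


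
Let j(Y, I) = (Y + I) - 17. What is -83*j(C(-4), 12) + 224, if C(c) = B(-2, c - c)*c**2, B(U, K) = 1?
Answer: -689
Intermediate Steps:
C(c) = c**2 (C(c) = 1*c**2 = c**2)
j(Y, I) = -17 + I + Y (j(Y, I) = (I + Y) - 17 = -17 + I + Y)
-83*j(C(-4), 12) + 224 = -83*(-17 + 12 + (-4)**2) + 224 = -83*(-17 + 12 + 16) + 224 = -83*11 + 224 = -913 + 224 = -689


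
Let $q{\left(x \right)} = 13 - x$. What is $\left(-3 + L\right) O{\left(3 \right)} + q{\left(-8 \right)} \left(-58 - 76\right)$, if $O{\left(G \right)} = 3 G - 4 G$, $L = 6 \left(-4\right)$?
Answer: $-2733$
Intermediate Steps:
$L = -24$
$O{\left(G \right)} = - G$
$\left(-3 + L\right) O{\left(3 \right)} + q{\left(-8 \right)} \left(-58 - 76\right) = \left(-3 - 24\right) \left(\left(-1\right) 3\right) + \left(13 - -8\right) \left(-58 - 76\right) = \left(-27\right) \left(-3\right) + \left(13 + 8\right) \left(-134\right) = 81 + 21 \left(-134\right) = 81 - 2814 = -2733$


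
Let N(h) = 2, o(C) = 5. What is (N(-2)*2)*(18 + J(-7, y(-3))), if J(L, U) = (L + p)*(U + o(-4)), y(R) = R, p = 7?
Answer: 72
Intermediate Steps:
J(L, U) = (5 + U)*(7 + L) (J(L, U) = (L + 7)*(U + 5) = (7 + L)*(5 + U) = (5 + U)*(7 + L))
(N(-2)*2)*(18 + J(-7, y(-3))) = (2*2)*(18 + (35 + 5*(-7) + 7*(-3) - 7*(-3))) = 4*(18 + (35 - 35 - 21 + 21)) = 4*(18 + 0) = 4*18 = 72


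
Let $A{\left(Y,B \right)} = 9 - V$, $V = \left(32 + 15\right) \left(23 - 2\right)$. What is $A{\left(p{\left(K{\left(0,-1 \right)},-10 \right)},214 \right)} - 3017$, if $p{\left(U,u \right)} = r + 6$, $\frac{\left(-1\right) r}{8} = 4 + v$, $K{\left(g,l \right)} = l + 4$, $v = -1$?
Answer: $-3995$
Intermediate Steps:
$K{\left(g,l \right)} = 4 + l$
$V = 987$ ($V = 47 \cdot 21 = 987$)
$r = -24$ ($r = - 8 \left(4 - 1\right) = \left(-8\right) 3 = -24$)
$p{\left(U,u \right)} = -18$ ($p{\left(U,u \right)} = -24 + 6 = -18$)
$A{\left(Y,B \right)} = -978$ ($A{\left(Y,B \right)} = 9 - 987 = -978$)
$A{\left(p{\left(K{\left(0,-1 \right)},-10 \right)},214 \right)} - 3017 = -978 - 3017 = -3995$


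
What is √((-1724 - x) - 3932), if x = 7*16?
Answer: 2*I*√1442 ≈ 75.947*I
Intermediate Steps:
x = 112
√((-1724 - x) - 3932) = √((-1724 - 1*112) - 3932) = √((-1724 - 112) - 3932) = √(-1836 - 3932) = √(-5768) = 2*I*√1442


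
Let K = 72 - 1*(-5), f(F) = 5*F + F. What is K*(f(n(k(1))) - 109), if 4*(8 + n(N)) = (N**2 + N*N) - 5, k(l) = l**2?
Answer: -24871/2 ≈ -12436.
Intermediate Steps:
n(N) = -37/4 + N**2/2 (n(N) = -8 + ((N**2 + N*N) - 5)/4 = -8 + ((N**2 + N**2) - 5)/4 = -8 + (2*N**2 - 5)/4 = -8 + (-5 + 2*N**2)/4 = -8 + (-5/4 + N**2/2) = -37/4 + N**2/2)
f(F) = 6*F
K = 77 (K = 72 + 5 = 77)
K*(f(n(k(1))) - 109) = 77*(6*(-37/4 + (1**2)**2/2) - 109) = 77*(6*(-37/4 + (1/2)*1**2) - 109) = 77*(6*(-37/4 + (1/2)*1) - 109) = 77*(6*(-37/4 + 1/2) - 109) = 77*(6*(-35/4) - 109) = 77*(-105/2 - 109) = 77*(-323/2) = -24871/2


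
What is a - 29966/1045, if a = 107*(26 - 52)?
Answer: -2937156/1045 ≈ -2810.7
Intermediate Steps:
a = -2782 (a = 107*(-26) = -2782)
a - 29966/1045 = -2782 - 29966/1045 = -2937156/1045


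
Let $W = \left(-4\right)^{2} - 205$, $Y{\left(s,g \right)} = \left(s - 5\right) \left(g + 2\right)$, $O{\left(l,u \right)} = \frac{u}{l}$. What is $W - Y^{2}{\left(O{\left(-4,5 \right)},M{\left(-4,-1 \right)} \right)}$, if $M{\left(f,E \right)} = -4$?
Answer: $- \frac{1381}{4} \approx -345.25$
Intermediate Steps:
$Y{\left(s,g \right)} = \left(-5 + s\right) \left(2 + g\right)$
$W = -189$ ($W = 16 - 205 = -189$)
$W - Y^{2}{\left(O{\left(-4,5 \right)},M{\left(-4,-1 \right)} \right)} = -189 - \left(-10 - -20 + 2 \frac{5}{-4} - 4 \frac{5}{-4}\right)^{2} = -189 - \left(-10 + 20 + 2 \cdot 5 \left(- \frac{1}{4}\right) - 4 \cdot 5 \left(- \frac{1}{4}\right)\right)^{2} = -189 - \left(-10 + 20 + 2 \left(- \frac{5}{4}\right) - -5\right)^{2} = -189 - \left(-10 + 20 - \frac{5}{2} + 5\right)^{2} = -189 - \left(\frac{25}{2}\right)^{2} = -189 - \frac{625}{4} = - \frac{1381}{4}$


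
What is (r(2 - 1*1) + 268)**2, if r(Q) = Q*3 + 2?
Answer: 74529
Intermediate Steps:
r(Q) = 2 + 3*Q (r(Q) = 3*Q + 2 = 2 + 3*Q)
(r(2 - 1*1) + 268)**2 = ((2 + 3*(2 - 1*1)) + 268)**2 = ((2 + 3*(2 - 1)) + 268)**2 = ((2 + 3*1) + 268)**2 = ((2 + 3) + 268)**2 = (5 + 268)**2 = 273**2 = 74529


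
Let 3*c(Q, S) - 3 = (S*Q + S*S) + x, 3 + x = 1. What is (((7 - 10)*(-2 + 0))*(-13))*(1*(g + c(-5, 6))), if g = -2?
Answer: -26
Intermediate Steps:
x = -2 (x = -3 + 1 = -2)
c(Q, S) = 1/3 + S**2/3 + Q*S/3 (c(Q, S) = 1 + ((S*Q + S*S) - 2)/3 = 1 + ((Q*S + S**2) - 2)/3 = 1 + ((S**2 + Q*S) - 2)/3 = 1 + (-2 + S**2 + Q*S)/3 = 1 + (-2/3 + S**2/3 + Q*S/3) = 1/3 + S**2/3 + Q*S/3)
(((7 - 10)*(-2 + 0))*(-13))*(1*(g + c(-5, 6))) = (((7 - 10)*(-2 + 0))*(-13))*(1*(-2 + (1/3 + (1/3)*6**2 + (1/3)*(-5)*6))) = (-3*(-2)*(-13))*(1*(-2 + (1/3 + (1/3)*36 - 10))) = (6*(-13))*(1*(-2 + (1/3 + 12 - 10))) = -78*(-2 + 7/3) = -78/3 = -78*1/3 = -26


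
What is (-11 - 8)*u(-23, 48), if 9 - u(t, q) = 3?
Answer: -114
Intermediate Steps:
u(t, q) = 6 (u(t, q) = 9 - 1*3 = 9 - 3 = 6)
(-11 - 8)*u(-23, 48) = (-11 - 8)*6 = -19*6 = -114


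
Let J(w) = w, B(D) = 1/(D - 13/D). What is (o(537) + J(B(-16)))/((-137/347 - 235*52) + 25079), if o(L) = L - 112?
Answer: 35830873/1084250448 ≈ 0.033047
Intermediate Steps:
o(L) = -112 + L
(o(537) + J(B(-16)))/((-137/347 - 235*52) + 25079) = ((-112 + 537) - 16/(-13 + (-16)²))/((-137/347 - 235*52) + 25079) = (425 - 16/(-13 + 256))/((-137*1/347 - 12220) + 25079) = (425 - 16/243)/((-137/347 - 12220) + 25079) = (425 - 16*1/243)/(-4240477/347 + 25079) = (425 - 16/243)/(4461936/347) = (103259/243)*(347/4461936) = 35830873/1084250448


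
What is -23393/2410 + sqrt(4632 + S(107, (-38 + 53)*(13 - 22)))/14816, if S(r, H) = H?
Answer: -23393/2410 + sqrt(4497)/14816 ≈ -9.7021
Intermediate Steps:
-23393/2410 + sqrt(4632 + S(107, (-38 + 53)*(13 - 22)))/14816 = -23393/2410 + sqrt(4632 + (-38 + 53)*(13 - 22))/14816 = -23393*1/2410 + sqrt(4632 + 15*(-9))*(1/14816) = -23393/2410 + sqrt(4632 - 135)*(1/14816) = -23393/2410 + sqrt(4497)*(1/14816) = -23393/2410 + sqrt(4497)/14816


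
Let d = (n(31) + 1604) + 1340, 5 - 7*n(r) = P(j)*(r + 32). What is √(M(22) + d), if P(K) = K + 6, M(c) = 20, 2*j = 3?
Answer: √567854/14 ≈ 53.826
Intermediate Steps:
j = 3/2 (j = (½)*3 = 3/2 ≈ 1.5000)
P(K) = 6 + K
n(r) = -235/7 - 15*r/14 (n(r) = 5/7 - (6 + 3/2)*(r + 32)/7 = 5/7 - 15*(32 + r)/14 = 5/7 - (240 + 15*r/2)/7 = 5/7 + (-240/7 - 15*r/14) = -235/7 - 15*r/14)
d = 40281/14 (d = ((-235/7 - 15/14*31) + 1604) + 1340 = ((-235/7 - 465/14) + 1604) + 1340 = (-935/14 + 1604) + 1340 = 21521/14 + 1340 = 40281/14 ≈ 2877.2)
√(M(22) + d) = √(20 + 40281/14) = √(40561/14) = √567854/14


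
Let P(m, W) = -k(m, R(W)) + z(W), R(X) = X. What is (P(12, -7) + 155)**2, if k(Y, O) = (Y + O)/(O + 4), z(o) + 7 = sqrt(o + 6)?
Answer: 201592/9 + 898*I/3 ≈ 22399.0 + 299.33*I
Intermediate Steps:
z(o) = -7 + sqrt(6 + o) (z(o) = -7 + sqrt(o + 6) = -7 + sqrt(6 + o))
k(Y, O) = (O + Y)/(4 + O)
P(m, W) = -7 + sqrt(6 + W) - (W + m)/(4 + W) (P(m, W) = -(W + m)/(4 + W) + (-7 + sqrt(6 + W)) = -7 + sqrt(6 + W) - (W + m)/(4 + W))
(P(12, -7) + 155)**2 = ((-1*(-7) - 1*12 + (-7 + sqrt(6 - 7))*(4 - 7))/(4 - 7) + 155)**2 = ((7 - 12 + (-7 + sqrt(-1))*(-3))/(-3) + 155)**2 = (-(7 - 12 + (-7 + I)*(-3))/3 + 155)**2 = (-(7 - 12 + (21 - 3*I))/3 + 155)**2 = (-(16 - 3*I)/3 + 155)**2 = ((-16/3 + I) + 155)**2 = (449/3 + I)**2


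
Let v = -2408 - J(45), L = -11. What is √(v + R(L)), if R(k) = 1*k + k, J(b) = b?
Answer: 15*I*√11 ≈ 49.749*I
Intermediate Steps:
v = -2453 (v = -2408 - 1*45 = -2408 - 45 = -2453)
R(k) = 2*k (R(k) = k + k = 2*k)
√(v + R(L)) = √(-2453 + 2*(-11)) = √(-2453 - 22) = √(-2475) = 15*I*√11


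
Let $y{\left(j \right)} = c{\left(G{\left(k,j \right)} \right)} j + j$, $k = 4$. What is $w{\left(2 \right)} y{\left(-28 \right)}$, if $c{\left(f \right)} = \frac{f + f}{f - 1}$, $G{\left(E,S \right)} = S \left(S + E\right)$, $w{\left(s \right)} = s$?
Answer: $- \frac{112840}{671} \approx -168.17$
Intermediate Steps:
$G{\left(E,S \right)} = S \left(E + S\right)$
$c{\left(f \right)} = \frac{2 f}{-1 + f}$
$y{\left(j \right)} = j + \frac{2 j^{2} \left(4 + j\right)}{-1 + j \left(4 + j\right)}$ ($y{\left(j \right)} = \frac{2 j \left(4 + j\right)}{-1 + j \left(4 + j\right)} j + j = \frac{2 j^{2} \left(4 + j\right)}{-1 + j \left(4 + j\right)} + j = j + \frac{2 j^{2} \left(4 + j\right)}{-1 + j \left(4 + j\right)}$)
$w{\left(2 \right)} y{\left(-28 \right)} = 2 \left(- \frac{28 \left(-1 + 3 \left(-28\right) \left(4 - 28\right)\right)}{-1 - 28 \left(4 - 28\right)}\right) = 2 \left(- \frac{28 \left(-1 + 3 \left(-28\right) \left(-24\right)\right)}{-1 - -672}\right) = 2 \left(- \frac{28 \left(-1 + 2016\right)}{-1 + 672}\right) = 2 \left(\left(-28\right) \frac{1}{671} \cdot 2015\right) = 2 \left(- \frac{56420}{671}\right) = - \frac{112840}{671}$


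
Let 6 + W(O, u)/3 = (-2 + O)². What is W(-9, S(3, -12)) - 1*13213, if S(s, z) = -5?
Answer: -12868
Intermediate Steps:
W(O, u) = -18 + 3*(-2 + O)²
W(-9, S(3, -12)) - 1*13213 = (-18 + 3*(-2 - 9)²) - 1*13213 = (-18 + 3*(-11)²) - 13213 = (-18 + 3*121) - 13213 = (-18 + 363) - 13213 = 345 - 13213 = -12868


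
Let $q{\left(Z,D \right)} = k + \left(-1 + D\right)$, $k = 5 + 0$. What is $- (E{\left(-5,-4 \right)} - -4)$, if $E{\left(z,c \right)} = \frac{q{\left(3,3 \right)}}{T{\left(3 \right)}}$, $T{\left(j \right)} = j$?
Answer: $- \frac{19}{3} \approx -6.3333$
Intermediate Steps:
$k = 5$
$q{\left(Z,D \right)} = 4 + D$ ($q{\left(Z,D \right)} = 5 + \left(-1 + D\right) = 4 + D$)
$E{\left(z,c \right)} = \frac{7}{3}$ ($E{\left(z,c \right)} = \frac{4 + 3}{3} = 7 \cdot \frac{1}{3} = \frac{7}{3}$)
$- (E{\left(-5,-4 \right)} - -4) = - (\frac{7}{3} - -4) = - (\frac{7}{3} + 4) = \left(-1\right) \frac{19}{3} = - \frac{19}{3}$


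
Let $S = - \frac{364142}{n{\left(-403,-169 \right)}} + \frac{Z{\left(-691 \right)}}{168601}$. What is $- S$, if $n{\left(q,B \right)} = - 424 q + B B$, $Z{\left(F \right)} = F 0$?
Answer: $\frac{364142}{199433} \approx 1.8259$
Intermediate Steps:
$Z{\left(F \right)} = 0$
$n{\left(q,B \right)} = B^{2} - 424 q$ ($n{\left(q,B \right)} = - 424 q + B^{2} = B^{2} - 424 q$)
$S = - \frac{364142}{199433}$ ($S = - \frac{364142}{\left(-169\right)^{2} - -170872} + \frac{0}{168601} = - \frac{364142}{28561 + 170872} + 0 \cdot \frac{1}{168601} = - \frac{364142}{199433} + 0 = - \frac{364142}{199433} \approx -1.8259$)
$- S = \left(-1\right) \left(- \frac{364142}{199433}\right) = \frac{364142}{199433}$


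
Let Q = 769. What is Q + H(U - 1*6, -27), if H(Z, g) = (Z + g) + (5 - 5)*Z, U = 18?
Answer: 754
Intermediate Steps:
H(Z, g) = Z + g (H(Z, g) = (Z + g) + 0*Z = (Z + g) + 0 = Z + g)
Q + H(U - 1*6, -27) = 769 + ((18 - 1*6) - 27) = 769 + ((18 - 6) - 27) = 769 + (12 - 27) = 769 - 15 = 754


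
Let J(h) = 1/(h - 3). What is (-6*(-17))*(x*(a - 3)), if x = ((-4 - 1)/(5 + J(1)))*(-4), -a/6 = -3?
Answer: 6800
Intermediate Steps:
a = 18 (a = -6*(-3) = 18)
J(h) = 1/(-3 + h)
x = 40/9 (x = ((-4 - 1)/(5 + 1/(-3 + 1)))*(-4) = -5/(5 + 1/(-2))*(-4) = -5/(5 - ½)*(-4) = -5/9/2*(-4) = -5*2/9*(-4) = -10/9*(-4) = 40/9 ≈ 4.4444)
(-6*(-17))*(x*(a - 3)) = (-6*(-17))*(40*(18 - 3)/9) = 102*((40/9)*15) = 102*(200/3) = 6800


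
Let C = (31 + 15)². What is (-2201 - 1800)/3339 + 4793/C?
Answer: 7537711/7065324 ≈ 1.0669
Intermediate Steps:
C = 2116 (C = 46² = 2116)
(-2201 - 1800)/3339 + 4793/C = (-2201 - 1800)/3339 + 4793/2116 = -4001*1/3339 + 4793*(1/2116) = -4001/3339 + 4793/2116 = 7537711/7065324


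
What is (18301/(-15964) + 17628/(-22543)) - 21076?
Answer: -7585450075187/359876452 ≈ -21078.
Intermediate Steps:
(18301/(-15964) + 17628/(-22543)) - 21076 = (18301*(-1/15964) + 17628*(-1/22543)) - 21076 = (-18301/15964 - 17628/22543) - 21076 = -693972835/359876452 - 21076 = -7585450075187/359876452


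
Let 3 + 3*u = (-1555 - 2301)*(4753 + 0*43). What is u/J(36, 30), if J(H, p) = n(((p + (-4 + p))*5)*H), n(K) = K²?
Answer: -18327571/304819200 ≈ -0.060126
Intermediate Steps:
u = -18327571/3 (u = -1 + ((-1555 - 2301)*(4753 + 0*43))/3 = -1 + (-3856*(4753 + 0))/3 = -1 + (-3856*4753)/3 = -1 + (⅓)*(-18327568) = -1 - 18327568/3 = -18327571/3 ≈ -6.1092e+6)
J(H, p) = H²*(-20 + 10*p)² (J(H, p) = (((p + (-4 + p))*5)*H)² = (((-4 + 2*p)*5)*H)² = ((-20 + 10*p)*H)² = (H*(-20 + 10*p))² = H²*(-20 + 10*p)²)
u/J(36, 30) = -18327571*1/(129600*(-2 + 30)²)/3 = -18327571/(3*(100*1296*28²)) = -18327571/(3*(100*1296*784)) = -18327571/3/101606400 = -18327571/3*1/101606400 = -18327571/304819200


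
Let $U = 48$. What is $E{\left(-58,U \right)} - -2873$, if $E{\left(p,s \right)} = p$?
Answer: $2815$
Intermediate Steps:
$E{\left(-58,U \right)} - -2873 = -58 - -2873 = -58 + 2873 = 2815$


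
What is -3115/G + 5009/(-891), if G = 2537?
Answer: -15483298/2260467 ≈ -6.8496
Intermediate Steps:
-3115/G + 5009/(-891) = -3115/2537 + 5009/(-891) = -3115*1/2537 + 5009*(-1/891) = -3115/2537 - 5009/891 = -15483298/2260467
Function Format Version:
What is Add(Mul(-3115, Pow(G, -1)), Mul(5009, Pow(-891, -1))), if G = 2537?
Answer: Rational(-15483298, 2260467) ≈ -6.8496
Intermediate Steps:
Add(Mul(-3115, Pow(G, -1)), Mul(5009, Pow(-891, -1))) = Add(Mul(-3115, Pow(2537, -1)), Mul(5009, Pow(-891, -1))) = Add(Mul(-3115, Rational(1, 2537)), Mul(5009, Rational(-1, 891))) = Add(Rational(-3115, 2537), Rational(-5009, 891)) = Rational(-15483298, 2260467)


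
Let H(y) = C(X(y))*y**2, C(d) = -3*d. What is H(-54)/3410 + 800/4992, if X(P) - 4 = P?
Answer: 6831965/53196 ≈ 128.43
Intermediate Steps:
X(P) = 4 + P
H(y) = y**2*(-12 - 3*y) (H(y) = (-3*(4 + y))*y**2 = (-12 - 3*y)*y**2 = y**2*(-12 - 3*y))
H(-54)/3410 + 800/4992 = (3*(-54)**2*(-4 - 1*(-54)))/3410 + 800/4992 = (3*2916*(-4 + 54))*(1/3410) + 800*(1/4992) = (3*2916*50)*(1/3410) + 25/156 = 437400*(1/3410) + 25/156 = 43740/341 + 25/156 = 6831965/53196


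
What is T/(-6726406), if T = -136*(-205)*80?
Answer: -1115200/3363203 ≈ -0.33159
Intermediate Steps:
T = 2230400 (T = 27880*80 = 2230400)
T/(-6726406) = 2230400/(-6726406) = 2230400*(-1/6726406) = -1115200/3363203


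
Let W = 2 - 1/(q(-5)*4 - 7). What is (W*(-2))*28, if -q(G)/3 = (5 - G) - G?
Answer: -21000/187 ≈ -112.30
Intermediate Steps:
q(G) = -15 + 6*G (q(G) = -3*((5 - G) - G) = -3*(5 - 2*G) = -15 + 6*G)
W = 375/187 (W = 2 - 1/((-15 + 6*(-5))*4 - 7) = 2 - 1/((-15 - 30)*4 - 7) = 2 - 1/(-45*4 - 7) = 2 - 1/(-180 - 7) = 2 - 1/(-187) = 2 - 1*(-1/187) = 2 + 1/187 = 375/187 ≈ 2.0053)
(W*(-2))*28 = ((375/187)*(-2))*28 = -750/187*28 = -21000/187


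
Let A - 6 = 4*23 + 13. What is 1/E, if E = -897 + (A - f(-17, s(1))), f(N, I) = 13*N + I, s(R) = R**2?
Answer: -1/566 ≈ -0.0017668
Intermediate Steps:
f(N, I) = I + 13*N
A = 111 (A = 6 + (4*23 + 13) = 6 + (92 + 13) = 6 + 105 = 111)
E = -566 (E = -897 + (111 - (1**2 + 13*(-17))) = -897 + (111 - (1 - 221)) = -897 + (111 - 1*(-220)) = -897 + (111 + 220) = -897 + 331 = -566)
1/E = 1/(-566) = -1/566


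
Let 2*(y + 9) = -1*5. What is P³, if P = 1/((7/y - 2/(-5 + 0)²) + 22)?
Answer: 190109375/1840066963064 ≈ 0.00010332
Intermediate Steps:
y = -23/2 (y = -9 + (-1*5)/2 = -9 + (½)*(-5) = -9 - 5/2 = -23/2 ≈ -11.500)
P = 575/12254 (P = 1/((7/(-23/2) - 2/(-5 + 0)²) + 22) = 1/((7*(-2/23) - 2/((-5)²)) + 22) = 1/((-14/23 - 2/25) + 22) = 1/(-396/575 + 22) = 1/(12254/575) = 575/12254 ≈ 0.046923)
P³ = (575/12254)³ = 190109375/1840066963064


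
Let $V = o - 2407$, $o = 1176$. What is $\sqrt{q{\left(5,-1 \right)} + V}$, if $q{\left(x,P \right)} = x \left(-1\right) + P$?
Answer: $i \sqrt{1237} \approx 35.171 i$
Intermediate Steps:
$q{\left(x,P \right)} = P - x$ ($q{\left(x,P \right)} = - x + P = P - x$)
$V = -1231$ ($V = 1176 - 2407 = -1231$)
$\sqrt{q{\left(5,-1 \right)} + V} = \sqrt{\left(-1 - 5\right) - 1231} = \sqrt{-6 - 1231} = \sqrt{-1237} = i \sqrt{1237}$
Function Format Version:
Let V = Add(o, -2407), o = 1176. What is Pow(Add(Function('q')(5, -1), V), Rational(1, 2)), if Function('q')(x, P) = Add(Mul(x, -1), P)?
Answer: Mul(I, Pow(1237, Rational(1, 2))) ≈ Mul(35.171, I)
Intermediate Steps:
Function('q')(x, P) = Add(P, Mul(-1, x)) (Function('q')(x, P) = Add(Mul(-1, x), P) = Add(P, Mul(-1, x)))
V = -1231 (V = Add(1176, -2407) = -1231)
Pow(Add(Function('q')(5, -1), V), Rational(1, 2)) = Pow(Add(Add(-1, Mul(-1, 5)), -1231), Rational(1, 2)) = Pow(Add(Add(-1, -5), -1231), Rational(1, 2)) = Pow(Add(-6, -1231), Rational(1, 2)) = Pow(-1237, Rational(1, 2)) = Mul(I, Pow(1237, Rational(1, 2)))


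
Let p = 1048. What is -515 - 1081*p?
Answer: -1133403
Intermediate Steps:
-515 - 1081*p = -515 - 1081*1048 = -515 - 1132888 = -1133403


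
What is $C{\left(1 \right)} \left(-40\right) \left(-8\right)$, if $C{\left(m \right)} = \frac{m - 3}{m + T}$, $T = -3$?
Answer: $320$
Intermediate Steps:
$C{\left(m \right)} = 1$ ($C{\left(m \right)} = \frac{m - 3}{m - 3} = \frac{-3 + m}{-3 + m} = 1$)
$C{\left(1 \right)} \left(-40\right) \left(-8\right) = 1 \left(-40\right) \left(-8\right) = \left(-40\right) \left(-8\right) = 320$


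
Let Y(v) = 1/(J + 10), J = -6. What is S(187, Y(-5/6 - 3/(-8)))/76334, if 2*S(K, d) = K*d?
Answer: 187/610672 ≈ 0.00030622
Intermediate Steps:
Y(v) = ¼ (Y(v) = 1/(-6 + 10) = 1/4 = ¼)
S(K, d) = K*d/2 (S(K, d) = (K*d)/2 = K*d/2)
S(187, Y(-5/6 - 3/(-8)))/76334 = ((½)*187*(¼))/76334 = (187/8)*(1/76334) = 187/610672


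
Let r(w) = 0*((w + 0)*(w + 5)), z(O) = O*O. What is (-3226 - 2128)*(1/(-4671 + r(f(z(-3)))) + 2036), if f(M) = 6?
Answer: -50917369870/4671 ≈ -1.0901e+7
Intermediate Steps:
z(O) = O**2
r(w) = 0 (r(w) = 0*(w*(5 + w)) = 0)
(-3226 - 2128)*(1/(-4671 + r(f(z(-3)))) + 2036) = (-3226 - 2128)*(1/(-4671 + 0) + 2036) = -5354*(1/(-4671) + 2036) = -5354*(-1/4671 + 2036) = -5354*9510155/4671 = -50917369870/4671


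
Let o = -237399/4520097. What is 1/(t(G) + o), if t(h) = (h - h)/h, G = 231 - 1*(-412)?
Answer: -1506699/79133 ≈ -19.040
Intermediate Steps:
G = 643 (G = 231 + 412 = 643)
t(h) = 0 (t(h) = 0/h = 0)
o = -79133/1506699 (o = -237399*1/4520097 = -79133/1506699 ≈ -0.052521)
1/(t(G) + o) = 1/(0 - 79133/1506699) = 1/(-79133/1506699) = -1506699/79133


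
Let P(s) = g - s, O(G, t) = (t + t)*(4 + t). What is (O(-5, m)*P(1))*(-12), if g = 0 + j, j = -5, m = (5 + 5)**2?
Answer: 1497600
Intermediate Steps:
m = 100 (m = 10**2 = 100)
O(G, t) = 2*t*(4 + t) (O(G, t) = (2*t)*(4 + t) = 2*t*(4 + t))
g = -5 (g = 0 - 5 = -5)
P(s) = -5 - s
(O(-5, m)*P(1))*(-12) = ((2*100*(4 + 100))*(-5 - 1*1))*(-12) = ((2*100*104)*(-5 - 1))*(-12) = (20800*(-6))*(-12) = -124800*(-12) = 1497600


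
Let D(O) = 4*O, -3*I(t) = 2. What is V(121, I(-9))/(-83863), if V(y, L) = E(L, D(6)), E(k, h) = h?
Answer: -24/83863 ≈ -0.00028618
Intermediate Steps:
I(t) = -⅔ (I(t) = -⅓*2 = -⅔)
V(y, L) = 24 (V(y, L) = 4*6 = 24)
V(121, I(-9))/(-83863) = 24/(-83863) = 24*(-1/83863) = -24/83863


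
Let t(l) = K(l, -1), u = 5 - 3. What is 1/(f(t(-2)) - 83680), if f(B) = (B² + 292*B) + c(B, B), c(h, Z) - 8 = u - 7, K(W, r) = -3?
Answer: -1/84544 ≈ -1.1828e-5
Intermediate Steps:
u = 2
t(l) = -3
c(h, Z) = 3 (c(h, Z) = 8 + (2 - 7) = 8 - 5 = 3)
f(B) = 3 + B² + 292*B (f(B) = (B² + 292*B) + 3 = 3 + B² + 292*B)
1/(f(t(-2)) - 83680) = 1/((3 + (-3)² + 292*(-3)) - 83680) = 1/((3 + 9 - 876) - 83680) = 1/(-864 - 83680) = 1/(-84544) = -1/84544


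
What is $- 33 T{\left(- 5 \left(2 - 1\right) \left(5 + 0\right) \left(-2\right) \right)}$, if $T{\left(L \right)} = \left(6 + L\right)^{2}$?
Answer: $-103488$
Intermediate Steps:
$- 33 T{\left(- 5 \left(2 - 1\right) \left(5 + 0\right) \left(-2\right) \right)} = - 33 \left(6 + - 5 \left(2 - 1\right) \left(5 + 0\right) \left(-2\right)\right)^{2} = - 33 \left(6 + - 5 \cdot 1 \cdot 5 \left(-2\right)\right)^{2} = - 33 \left(6 + \left(-5\right) 5 \left(-2\right)\right)^{2} = - 33 \left(6 - -50\right)^{2} = - 33 \left(6 + 50\right)^{2} = - 33 \cdot 56^{2} = \left(-33\right) 3136 = -103488$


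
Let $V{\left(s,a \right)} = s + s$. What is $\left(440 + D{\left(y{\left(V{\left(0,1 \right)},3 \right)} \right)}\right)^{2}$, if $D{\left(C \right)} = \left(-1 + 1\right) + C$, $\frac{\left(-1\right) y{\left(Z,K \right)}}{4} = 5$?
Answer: $176400$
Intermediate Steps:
$V{\left(s,a \right)} = 2 s$
$y{\left(Z,K \right)} = -20$ ($y{\left(Z,K \right)} = \left(-4\right) 5 = -20$)
$D{\left(C \right)} = C$ ($D{\left(C \right)} = 0 + C = C$)
$\left(440 + D{\left(y{\left(V{\left(0,1 \right)},3 \right)} \right)}\right)^{2} = \left(440 - 20\right)^{2} = 420^{2} = 176400$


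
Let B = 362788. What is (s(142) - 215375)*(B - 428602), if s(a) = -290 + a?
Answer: 14184430722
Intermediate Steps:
(s(142) - 215375)*(B - 428602) = ((-290 + 142) - 215375)*(362788 - 428602) = (-148 - 215375)*(-65814) = -215523*(-65814) = 14184430722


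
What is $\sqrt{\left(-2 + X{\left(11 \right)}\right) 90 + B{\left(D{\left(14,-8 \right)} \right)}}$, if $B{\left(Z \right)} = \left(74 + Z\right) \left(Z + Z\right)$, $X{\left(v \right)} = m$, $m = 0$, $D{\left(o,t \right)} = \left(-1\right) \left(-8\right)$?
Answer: $2 \sqrt{283} \approx 33.645$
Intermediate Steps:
$D{\left(o,t \right)} = 8$
$X{\left(v \right)} = 0$
$B{\left(Z \right)} = 2 Z \left(74 + Z\right)$ ($B{\left(Z \right)} = \left(74 + Z\right) 2 Z = 2 Z \left(74 + Z\right)$)
$\sqrt{\left(-2 + X{\left(11 \right)}\right) 90 + B{\left(D{\left(14,-8 \right)} \right)}} = \sqrt{\left(-2 + 0\right) 90 + 2 \cdot 8 \left(74 + 8\right)} = \sqrt{\left(-2\right) 90 + 2 \cdot 8 \cdot 82} = \sqrt{-180 + 1312} = \sqrt{1132} = 2 \sqrt{283}$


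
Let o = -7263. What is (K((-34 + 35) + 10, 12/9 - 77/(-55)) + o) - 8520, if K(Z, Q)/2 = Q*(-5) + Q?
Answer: -237073/15 ≈ -15805.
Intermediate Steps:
K(Z, Q) = -8*Q (K(Z, Q) = 2*(Q*(-5) + Q) = 2*(-5*Q + Q) = 2*(-4*Q) = -8*Q)
(K((-34 + 35) + 10, 12/9 - 77/(-55)) + o) - 8520 = (-8*(12/9 - 77/(-55)) - 7263) - 8520 = (-8*(12*(⅑) - 77*(-1/55)) - 7263) - 8520 = (-8*(4/3 + 7/5) - 7263) - 8520 = (-8*41/15 - 7263) - 8520 = (-328/15 - 7263) - 8520 = -109273/15 - 8520 = -237073/15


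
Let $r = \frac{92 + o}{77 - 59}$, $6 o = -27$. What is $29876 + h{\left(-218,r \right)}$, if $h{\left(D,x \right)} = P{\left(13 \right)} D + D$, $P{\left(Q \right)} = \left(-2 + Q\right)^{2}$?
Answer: $3280$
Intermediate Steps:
$o = - \frac{9}{2}$ ($o = \frac{1}{6} \left(-27\right) = - \frac{9}{2} \approx -4.5$)
$r = \frac{175}{36}$ ($r = \frac{92 - \frac{9}{2}}{77 - 59} = \frac{175}{2 \cdot 18} = \frac{175}{2} \cdot \frac{1}{18} = \frac{175}{36} \approx 4.8611$)
$h{\left(D,x \right)} = 122 D$ ($h{\left(D,x \right)} = \left(-2 + 13\right)^{2} D + D = 11^{2} D + D = 121 D + D = 122 D$)
$29876 + h{\left(-218,r \right)} = 29876 + 122 \left(-218\right) = 29876 - 26596 = 3280$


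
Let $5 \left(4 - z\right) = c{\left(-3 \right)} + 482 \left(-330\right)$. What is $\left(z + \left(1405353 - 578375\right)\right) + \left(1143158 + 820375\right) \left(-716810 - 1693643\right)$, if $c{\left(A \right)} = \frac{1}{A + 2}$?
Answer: $- \frac{23665015758274}{5} \approx -4.733 \cdot 10^{12}$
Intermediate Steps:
$c{\left(A \right)} = \frac{1}{2 + A}$
$z = \frac{159081}{5}$ ($z = 4 - \frac{\frac{1}{2 - 3} + 482 \left(-330\right)}{5} = 4 - \frac{\frac{1}{-1} - 159060}{5} = 4 - \frac{-1 - 159060}{5} = 4 - - \frac{159061}{5} = 4 + \frac{159061}{5} = \frac{159081}{5} \approx 31816.0$)
$\left(z + \left(1405353 - 578375\right)\right) + \left(1143158 + 820375\right) \left(-716810 - 1693643\right) = \left(\frac{159081}{5} + \left(1405353 - 578375\right)\right) + \left(1143158 + 820375\right) \left(-716810 - 1693643\right) = \left(\frac{159081}{5} + \left(1405353 - 578375\right)\right) + 1963533 \left(-2410453\right) = \left(\frac{159081}{5} + 826978\right) - 4733004010449 = \frac{4293971}{5} - 4733004010449 = - \frac{23665015758274}{5}$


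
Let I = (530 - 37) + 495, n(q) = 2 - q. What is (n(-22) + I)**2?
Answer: 1024144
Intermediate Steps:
I = 988 (I = 493 + 495 = 988)
(n(-22) + I)**2 = ((2 - 1*(-22)) + 988)**2 = ((2 + 22) + 988)**2 = (24 + 988)**2 = 1012**2 = 1024144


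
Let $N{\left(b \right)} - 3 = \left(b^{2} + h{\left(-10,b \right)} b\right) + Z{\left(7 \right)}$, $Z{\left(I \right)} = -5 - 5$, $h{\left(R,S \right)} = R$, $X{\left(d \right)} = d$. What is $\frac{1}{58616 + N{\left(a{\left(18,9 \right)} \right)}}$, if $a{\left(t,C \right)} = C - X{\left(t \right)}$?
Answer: $\frac{1}{58780} \approx 1.7013 \cdot 10^{-5}$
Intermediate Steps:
$Z{\left(I \right)} = -10$ ($Z{\left(I \right)} = -5 - 5 = -10$)
$a{\left(t,C \right)} = C - t$
$N{\left(b \right)} = -7 + b^{2} - 10 b$ ($N{\left(b \right)} = 3 - \left(10 - b^{2} + 10 b\right) = -7 + b^{2} - 10 b$)
$\frac{1}{58616 + N{\left(a{\left(18,9 \right)} \right)}} = \frac{1}{58616 - \left(7 - \left(9 - 18\right)^{2} + 10 \left(9 - 18\right)\right)} = \frac{1}{58616 - \left(-83 - 81\right)} = \frac{1}{58616 + \left(-7 + 81 + 90\right)} = \frac{1}{58616 + 164} = \frac{1}{58780}$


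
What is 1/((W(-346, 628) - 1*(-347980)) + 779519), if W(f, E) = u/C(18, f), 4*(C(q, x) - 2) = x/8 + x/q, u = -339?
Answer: 1961/2211074355 ≈ 8.8690e-7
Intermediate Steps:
C(q, x) = 2 + x/32 + x/(4*q) (C(q, x) = 2 + (x/8 + x/q)/4 = 2 + (x/32 + x/(4*q)) = 2 + x/32 + x/(4*q))
W(f, E) = -339/(2 + 13*f/288) (W(f, E) = -339/(2 + f/32 + (¼)*f/18) = -339/(2 + f/32 + (¼)*f*(1/18)) = -339/(2 + f/32 + f/72) = -339/(2 + 13*f/288))
1/((W(-346, 628) - 1*(-347980)) + 779519) = 1/((-97632/(576 + 13*(-346)) - 1*(-347980)) + 779519) = 1/((-97632/(576 - 4498) + 347980) + 779519) = 1/((-97632/(-3922) + 347980) + 779519) = 1/((-97632*(-1/3922) + 347980) + 779519) = 1/((48816/1961 + 347980) + 779519) = 1/(682437596/1961 + 779519) = 1/(2211074355/1961) = 1961/2211074355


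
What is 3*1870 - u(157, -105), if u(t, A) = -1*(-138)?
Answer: 5472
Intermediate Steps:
u(t, A) = 138
3*1870 - u(157, -105) = 3*1870 - 1*138 = 5610 - 138 = 5472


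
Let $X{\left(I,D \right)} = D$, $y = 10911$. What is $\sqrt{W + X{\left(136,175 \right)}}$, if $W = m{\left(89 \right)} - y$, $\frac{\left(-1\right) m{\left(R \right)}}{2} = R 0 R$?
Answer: $4 i \sqrt{671} \approx 103.61 i$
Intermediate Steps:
$m{\left(R \right)} = 0$ ($m{\left(R \right)} = - 2 R 0 R = - 2 \cdot 0 R = \left(-2\right) 0 = 0$)
$W = -10911$ ($W = 0 - 10911 = -10911$)
$\sqrt{W + X{\left(136,175 \right)}} = \sqrt{-10911 + 175} = \sqrt{-10736} = 4 i \sqrt{671}$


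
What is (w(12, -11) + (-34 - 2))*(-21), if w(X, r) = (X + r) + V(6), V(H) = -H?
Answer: 861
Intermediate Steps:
w(X, r) = -6 + X + r (w(X, r) = (X + r) - 1*6 = (X + r) - 6 = -6 + X + r)
(w(12, -11) + (-34 - 2))*(-21) = ((-6 + 12 - 11) + (-34 - 2))*(-21) = (-5 - 36)*(-21) = -41*(-21) = 861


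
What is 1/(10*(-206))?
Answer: -1/2060 ≈ -0.00048544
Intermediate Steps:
1/(10*(-206)) = 1/(-2060) = -1/2060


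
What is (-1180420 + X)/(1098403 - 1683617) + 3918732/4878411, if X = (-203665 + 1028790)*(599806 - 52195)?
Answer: -734763297039949619/951638138318 ≈ -7.7210e+5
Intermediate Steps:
X = 451847526375 (X = 825125*547611 = 451847526375)
(-1180420 + X)/(1098403 - 1683617) + 3918732/4878411 = (-1180420 + 451847526375)/(1098403 - 1683617) + 3918732/4878411 = 451846345955/(-585214) + 3918732*(1/4878411) = 451846345955*(-1/585214) + 1306244/1626137 = -451846345955/585214 + 1306244/1626137 = -734763297039949619/951638138318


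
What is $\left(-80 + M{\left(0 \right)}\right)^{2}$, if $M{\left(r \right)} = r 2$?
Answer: $6400$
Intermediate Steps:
$M{\left(r \right)} = 2 r$
$\left(-80 + M{\left(0 \right)}\right)^{2} = \left(-80 + 2 \cdot 0\right)^{2} = \left(-80 + 0\right)^{2} = \left(-80\right)^{2} = 6400$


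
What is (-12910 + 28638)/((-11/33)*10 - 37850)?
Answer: -5898/14195 ≈ -0.41550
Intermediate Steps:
(-12910 + 28638)/((-11/33)*10 - 37850) = 15728/(((1/33)*(-11))*10 - 37850) = 15728/(-⅓*10 - 37850) = 15728/(-10/3 - 37850) = 15728/(-113560/3) = 15728*(-3/113560) = -5898/14195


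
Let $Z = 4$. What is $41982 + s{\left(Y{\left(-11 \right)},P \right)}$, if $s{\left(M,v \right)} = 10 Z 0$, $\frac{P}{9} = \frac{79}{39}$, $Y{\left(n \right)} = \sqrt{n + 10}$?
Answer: $41982$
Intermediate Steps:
$Y{\left(n \right)} = \sqrt{10 + n}$
$P = \frac{237}{13}$ ($P = 9 \cdot \frac{79}{39} = \frac{237}{13} \approx 18.231$)
$s{\left(M,v \right)} = 0$ ($s{\left(M,v \right)} = 10 \cdot 4 \cdot 0 = 10 \cdot 0 = 0$)
$41982 + s{\left(Y{\left(-11 \right)},P \right)} = 41982 + 0 = 41982$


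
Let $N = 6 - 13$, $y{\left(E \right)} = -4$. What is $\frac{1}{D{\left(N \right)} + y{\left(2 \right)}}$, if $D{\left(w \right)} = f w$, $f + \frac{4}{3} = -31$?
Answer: $\frac{3}{667} \approx 0.0044978$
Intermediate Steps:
$f = - \frac{97}{3}$ ($f = - \frac{4}{3} - 31 = - \frac{97}{3} \approx -32.333$)
$N = -7$ ($N = 6 - 13 = -7$)
$D{\left(w \right)} = - \frac{97 w}{3}$
$\frac{1}{D{\left(N \right)} + y{\left(2 \right)}} = \frac{1}{\left(- \frac{97}{3}\right) \left(-7\right) - 4} = \frac{1}{\frac{679}{3} - 4} = \frac{1}{\frac{667}{3}} = \frac{3}{667}$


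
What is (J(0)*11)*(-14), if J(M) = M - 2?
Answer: 308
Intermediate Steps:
J(M) = -2 + M
(J(0)*11)*(-14) = ((-2 + 0)*11)*(-14) = -2*11*(-14) = -22*(-14) = 308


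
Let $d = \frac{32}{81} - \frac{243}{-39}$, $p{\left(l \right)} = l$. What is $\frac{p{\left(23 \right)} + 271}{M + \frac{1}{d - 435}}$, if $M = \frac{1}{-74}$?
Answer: $- \frac{1226706621}{66125} \approx -18551.0$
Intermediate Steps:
$d = \frac{6977}{1053}$ ($d = 32 \cdot \frac{1}{81} - - \frac{81}{13} = \frac{32}{81} + \frac{81}{13} = \frac{6977}{1053} \approx 6.6258$)
$M = - \frac{1}{74} \approx -0.013514$
$\frac{p{\left(23 \right)} + 271}{M + \frac{1}{d - 435}} = \frac{23 + 271}{- \frac{1}{74} + \frac{1}{\frac{6977}{1053} - 435}} = \frac{294}{- \frac{1}{74} + \frac{1}{\frac{6977}{1053} - 435}} = \frac{294}{- \frac{1}{74} + \frac{1}{- \frac{451078}{1053}}} = \frac{294}{- \frac{1}{74} - \frac{1053}{451078}} = \frac{294}{- \frac{132250}{8344943}} = 294 \left(- \frac{8344943}{132250}\right) = - \frac{1226706621}{66125}$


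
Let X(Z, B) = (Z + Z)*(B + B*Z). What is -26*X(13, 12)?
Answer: -113568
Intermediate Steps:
X(Z, B) = 2*Z*(B + B*Z) (X(Z, B) = (2*Z)*(B + B*Z) = 2*Z*(B + B*Z))
-26*X(13, 12) = -52*12*13*(1 + 13) = -52*12*13*14 = -26*4368 = -113568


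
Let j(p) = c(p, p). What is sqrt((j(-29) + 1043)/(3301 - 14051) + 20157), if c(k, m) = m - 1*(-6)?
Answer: 13*sqrt(5513331)/215 ≈ 141.98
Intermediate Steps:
c(k, m) = 6 + m (c(k, m) = m + 6 = 6 + m)
j(p) = 6 + p
sqrt((j(-29) + 1043)/(3301 - 14051) + 20157) = sqrt(((6 - 29) + 1043)/(3301 - 14051) + 20157) = sqrt((-23 + 1043)/(-10750) + 20157) = sqrt(1020*(-1/10750) + 20157) = sqrt(-102/1075 + 20157) = sqrt(21668673/1075) = 13*sqrt(5513331)/215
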